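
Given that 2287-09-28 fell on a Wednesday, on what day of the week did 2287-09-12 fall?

Monday

Count forward from the earlier date (September 12, 2287) to the later (September 28, 2287):
Within September 2287: 28 − 12 = 16 days.
16 mod 7 = 2, so 2 days before Wednesday is Monday.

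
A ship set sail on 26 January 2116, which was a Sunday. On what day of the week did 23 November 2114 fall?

Friday

Count forward from the earlier date (November 23, 2114) to the later (January 26, 2116):
November 2114: 30 − 23 = 7 days remain.
Then 13 full months totalling 396 days.
January 1–26, 2116: 26 days.
Total: 7 + 396 + 26 = 429 days.
429 mod 7 = 2, so 2 days before Sunday is Friday.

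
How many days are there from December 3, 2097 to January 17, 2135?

Day-of-year of December 3, 2097: 337.
Day-of-year of January 17, 2135: 17.
2097 has 365 days, so 365 − 337 = 28 days remain in 2097.
Full years 2098–2134: 29 common + 8 leap = 29×365 + 8×366 = 13513 days.
Total: 28 + 13513 + 17 = 13558 days.

13558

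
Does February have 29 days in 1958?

1958 is not a leap year.

No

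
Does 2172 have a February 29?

Yes

2172 is a leap year.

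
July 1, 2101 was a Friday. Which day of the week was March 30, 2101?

Count forward from the earlier date (March 30, 2101) to the later (July 1, 2101):
March 2101: 31 − 30 = 1 day remains.
Then April (30), May (31), June (30): 30 + 31 + 30 = 91 days.
July 1, 2101: 1 day.
Total: 1 + 91 + 1 = 93 days.
93 mod 7 = 2, so 2 days before Friday is Wednesday.

Wednesday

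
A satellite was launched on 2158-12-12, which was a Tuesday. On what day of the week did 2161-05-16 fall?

Saturday

December 12, 2158 → December 12, 2159: 365 days.
December 12, 2159 → December 12, 2160: 366 days (2160 is a leap year).
December 2160: 31 − 12 = 19 days remain.
Then January (31), February 2161 (28), March (31), April (30): 31 + 28 + 31 + 30 = 120 days.
May 1–16, 2161: 16 days.
Residual: 155 days.
Total: 886 days.
886 mod 7 = 4, so 4 days after Tuesday is Saturday.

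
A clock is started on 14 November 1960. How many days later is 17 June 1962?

November 14, 1960 → November 14, 1961: 365 days.
November 1961: 30 − 14 = 16 days remain.
Then December (31), January (31), February 1962 (28), March (31), April (30), May (31): 31 + 31 + 28 + 31 + 30 + 31 = 182 days.
June 1–17, 1962: 17 days.
Residual: 215 days.
Total: 580 days.

580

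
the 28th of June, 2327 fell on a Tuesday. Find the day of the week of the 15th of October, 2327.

June 2327: 30 − 28 = 2 days remain.
Then July (31), August (31), September (30): 31 + 31 + 30 = 92 days.
October 1–15, 2327: 15 days.
Total: 2 + 92 + 15 = 109 days.
109 mod 7 = 4, so 4 days after Tuesday is Saturday.

Saturday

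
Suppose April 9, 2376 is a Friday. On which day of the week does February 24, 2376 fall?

Count forward from the earlier date (February 24, 2376) to the later (April 9, 2376):
February 2376: 29 − 24 = 5 days remain (2376 is a leap year, so February has 29 days).
Then March (31): 31 days.
April 1–9, 2376: 9 days.
Total: 5 + 31 + 9 = 45 days.
45 mod 7 = 3, so 3 days before Friday is Tuesday.

Tuesday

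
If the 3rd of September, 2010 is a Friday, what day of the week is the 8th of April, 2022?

Friday

From September 3, 2010 to September 3, 2021: 11 years, of which 3 contain a Feb 29 — 8×365 + 3×366 = 4018 days.
September 2021: 30 − 3 = 27 days remain.
Then October (31), November (30), December (31), January (31), February 2022 (28), March (31): 31 + 30 + 31 + 31 + 28 + 31 = 182 days.
April 1–8, 2022: 8 days.
Residual: 217 days.
Total: 4235 days.
4235 is a multiple of 7, so the 8th of April, 2022 falls on the same weekday: Friday.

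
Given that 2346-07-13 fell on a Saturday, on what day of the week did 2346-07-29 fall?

Within July 2346: 29 − 13 = 16 days.
16 mod 7 = 2, so 2 days after Saturday is Monday.

Monday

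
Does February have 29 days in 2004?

Yes

2004 is a leap year.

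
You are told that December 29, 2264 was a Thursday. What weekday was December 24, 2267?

Day-of-year of December 29, 2264: 364.
Day-of-year of December 24, 2267: 358.
2264 has 366 days, so 366 − 364 = 2 days remain in 2264.
Full years: 2265: 365; 2266: 365. Sum = 730.
Total: 2 + 730 + 358 = 1090 days.
1090 mod 7 = 5, so 5 days after Thursday is Tuesday.

Tuesday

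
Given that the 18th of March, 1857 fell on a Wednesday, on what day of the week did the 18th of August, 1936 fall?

Tuesday

Day-of-year of March 18, 1857: 77.
Day-of-year of August 18, 1936: 231.
1857 has 365 days, so 365 − 77 = 288 days remain in 1857.
Full years 1858–1935: 60 common + 18 leap = 60×365 + 18×366 = 28488 days.
Total: 288 + 28488 + 231 = 29007 days.
29007 mod 7 = 6, so 6 days after Wednesday is Tuesday.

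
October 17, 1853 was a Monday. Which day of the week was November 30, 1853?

October 1853: 31 − 17 = 14 days remain.
November 1–30, 1853: 30 days.
Total: 14 + 30 = 44 days.
44 mod 7 = 2, so 2 days after Monday is Wednesday.

Wednesday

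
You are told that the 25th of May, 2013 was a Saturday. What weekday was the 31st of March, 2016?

Thursday

Day-of-year of May 25, 2013: 145.
Day-of-year of March 31, 2016: 91.
2013 has 365 days, so 365 − 145 = 220 days remain in 2013.
Full years: 2014: 365; 2015: 365. Sum = 730.
Total: 220 + 730 + 91 = 1041 days.
1041 mod 7 = 5, so 5 days after Saturday is Thursday.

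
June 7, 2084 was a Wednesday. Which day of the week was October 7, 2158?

Saturday

Day-of-year of June 7, 2084: 159.
Day-of-year of October 7, 2158: 280.
2084 has 366 days, so 366 − 159 = 207 days remain in 2084.
Full years 2085–2157: 56 common + 17 leap = 56×365 + 17×366 = 26662 days.
Total: 207 + 26662 + 280 = 27149 days.
27149 mod 7 = 3, so 3 days after Wednesday is Saturday.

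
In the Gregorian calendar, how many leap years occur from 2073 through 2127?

12

Years divisible by 4: 2076, 2080, …, 2124 — 13 in all.
Of these, 2100 is divisible by 100 but not 400, so not leap.
Leap years: 13 − 1 = 12.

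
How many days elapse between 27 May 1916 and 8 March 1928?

4303

Day-of-year of May 27, 1916: 148.
Day-of-year of March 8, 1928: 68.
1916 has 366 days, so 366 − 148 = 218 days remain in 1916.
Full years 1917–1927: 9 common + 2 leap = 9×365 + 2×366 = 4017 days.
Total: 218 + 4017 + 68 = 4303 days.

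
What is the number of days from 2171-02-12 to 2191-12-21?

7617

From February 12, 2171 to February 12, 2191: 20 years, of which 5 contain a Feb 29 — 15×365 + 5×366 = 7305 days.
February 2191: 28 − 12 = 16 days remain (2191 is not a leap year, so February has 28 days).
Then 9 full months totalling 275 days.
December 1–21, 2191: 21 days.
Residual: 312 days.
Total: 7617 days.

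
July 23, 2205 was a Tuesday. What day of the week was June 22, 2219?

Tuesday

Day-of-year of July 23, 2205: 204.
Day-of-year of June 22, 2219: 173.
2205 has 365 days, so 365 − 204 = 161 days remain in 2205.
Full years 2206–2218: 10 common + 3 leap = 10×365 + 3×366 = 4748 days.
Total: 161 + 4748 + 173 = 5082 days.
5082 is a multiple of 7, so June 22, 2219 falls on the same weekday: Tuesday.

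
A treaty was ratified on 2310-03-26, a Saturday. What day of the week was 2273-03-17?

Count forward from the earlier date (March 17, 2273) to the later (March 26, 2310):
Day-of-year of March 17, 2273: 76.
Day-of-year of March 26, 2310: 85.
2273 has 365 days, so 365 − 76 = 289 days remain in 2273.
Full years 2274–2309: 28 common + 8 leap = 28×365 + 8×366 = 13148 days.
Total: 289 + 13148 + 85 = 13522 days.
13522 mod 7 = 5, so 5 days before Saturday is Monday.

Monday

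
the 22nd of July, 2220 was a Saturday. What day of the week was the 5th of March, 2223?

Day-of-year of July 22, 2220: 204.
Day-of-year of March 5, 2223: 64.
2220 has 366 days, so 366 − 204 = 162 days remain in 2220.
Full years: 2221: 365; 2222: 365. Sum = 730.
Total: 162 + 730 + 64 = 956 days.
956 mod 7 = 4, so 4 days after Saturday is Wednesday.

Wednesday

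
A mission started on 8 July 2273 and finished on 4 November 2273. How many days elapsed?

119

July 2273: 31 − 8 = 23 days remain.
Then August (31), September (30), October (31): 31 + 30 + 31 = 92 days.
November 1–4, 2273: 4 days.
Total: 23 + 92 + 4 = 119 days.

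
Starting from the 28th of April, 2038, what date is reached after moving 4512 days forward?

the 4th of September, 2050

Count 4512 days after April 28, 2038:
From April 28, 2038 to April 28, 2050: 12 years, of which 3 contain a Feb 29 — 9×365 + 3×366 = 4383 days.
April 2050: 30 − 28 = 2 days remain.
Then May (31), June (30), July (31), August (31): 31 + 30 + 31 + 31 = 123 days.
September 1–4, 2050: 4 days.
Residual: 129 days.
Total: 4512 days.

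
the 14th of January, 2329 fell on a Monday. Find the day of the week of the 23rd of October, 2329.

Wednesday

January 2329: 31 − 14 = 17 days remain.
Then February 2329 (28), March (31), April (30), May (31), June (30), July (31), August (31), September (30): 28 + 31 + 30 + 31 + 30 + 31 + 31 + 30 = 242 days.
October 1–23, 2329: 23 days.
Total: 17 + 242 + 23 = 282 days.
282 mod 7 = 2, so 2 days after Monday is Wednesday.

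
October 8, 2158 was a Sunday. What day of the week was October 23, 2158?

Within October 2158: 23 − 8 = 15 days.
15 mod 7 = 1, so 1 day after Sunday is Monday.

Monday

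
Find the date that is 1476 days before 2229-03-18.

2225-03-03

Count 1476 days before March 18, 2229:
March 3, 2225 → March 3, 2226: 365 days.
March 3, 2226 → March 3, 2227: 365 days.
March 3, 2227 → March 3, 2228: 366 days (2228 is a leap year).
March 3, 2228 → March 3, 2229: 365 days.
Within March 2229: 18 − 3 = 15 days.
Total: 1476 days.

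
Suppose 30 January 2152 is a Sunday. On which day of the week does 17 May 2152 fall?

Wednesday

January 2152: 31 − 30 = 1 day remains.
Then February 2152 (29), March (31), April (30): 29 + 31 + 30 = 90 days.
May 1–17, 2152: 17 days.
Total: 1 + 90 + 17 = 108 days.
108 mod 7 = 3, so 3 days after Sunday is Wednesday.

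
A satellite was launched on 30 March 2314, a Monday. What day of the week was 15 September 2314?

March 2314: 31 − 30 = 1 day remains.
Then April (30), May (31), June (30), July (31), August (31): 30 + 31 + 30 + 31 + 31 = 153 days.
September 1–15, 2314: 15 days.
Total: 1 + 153 + 15 = 169 days.
169 mod 7 = 1, so 1 day after Monday is Tuesday.

Tuesday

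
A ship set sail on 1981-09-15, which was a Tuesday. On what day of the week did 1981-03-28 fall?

Saturday

Count forward from the earlier date (March 28, 1981) to the later (September 15, 1981):
March 1981: 31 − 28 = 3 days remain.
Then April (30), May (31), June (30), July (31), August (31): 30 + 31 + 30 + 31 + 31 = 153 days.
September 1–15, 1981: 15 days.
Total: 3 + 153 + 15 = 171 days.
171 mod 7 = 3, so 3 days before Tuesday is Saturday.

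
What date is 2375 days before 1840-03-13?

1833-09-11

Count 2375 days before March 13, 1840:
September 11, 1833 → September 11, 1834: 365 days.
September 11, 1834 → September 11, 1835: 365 days.
September 11, 1835 → September 11, 1836: 366 days (1836 is a leap year).
September 11, 1836 → September 11, 1837: 365 days.
September 11, 1837 → September 11, 1838: 365 days.
September 11, 1838 → September 11, 1839: 365 days.
September 1839: 30 − 11 = 19 days remain.
Then October (31), November (30), December (31), January (31), February 1840 (29): 31 + 30 + 31 + 31 + 29 = 152 days.
March 1–13, 1840: 13 days.
Residual: 184 days.
Total: 2375 days.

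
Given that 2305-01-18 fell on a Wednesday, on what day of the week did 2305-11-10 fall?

Friday

January 2305: 31 − 18 = 13 days remain.
Then 9 full months totalling 273 days.
November 1–10, 2305: 10 days.
Total: 13 + 273 + 10 = 296 days.
296 mod 7 = 2, so 2 days after Wednesday is Friday.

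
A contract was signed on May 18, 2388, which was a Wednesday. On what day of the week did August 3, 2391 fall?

May 18, 2388 → May 18, 2389: 365 days.
May 18, 2389 → May 18, 2390: 365 days.
May 18, 2390 → May 18, 2391: 365 days.
May 2391: 31 − 18 = 13 days remain.
Then June (30), July (31): 30 + 31 = 61 days.
August 1–3, 2391: 3 days.
Residual: 77 days.
Total: 1172 days.
1172 mod 7 = 3, so 3 days after Wednesday is Saturday.

Saturday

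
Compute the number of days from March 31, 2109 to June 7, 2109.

68

March 2109: 31 − 31 = 0 days remain.
Then April (30), May (31): 30 + 31 = 61 days.
June 1–7, 2109: 7 days.
Total: 0 + 61 + 7 = 68 days.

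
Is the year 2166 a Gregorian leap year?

2166 is not a leap year.

No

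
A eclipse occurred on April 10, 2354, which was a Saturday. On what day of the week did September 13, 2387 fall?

From April 10, 2354 to April 10, 2387: 33 years, of which 8 contain a Feb 29 — 25×365 + 8×366 = 12053 days.
April 2387: 30 − 10 = 20 days remain.
Then May (31), June (30), July (31), August (31): 31 + 30 + 31 + 31 = 123 days.
September 1–13, 2387: 13 days.
Residual: 156 days.
Total: 12209 days.
12209 mod 7 = 1, so 1 day after Saturday is Sunday.

Sunday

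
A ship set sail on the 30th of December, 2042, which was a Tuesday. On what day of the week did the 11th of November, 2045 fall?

Day-of-year of December 30, 2042: 364.
Day-of-year of November 11, 2045: 315.
2042 has 365 days, so 365 − 364 = 1 days remain in 2042.
Full years: 2043: 365; 2044: 366. Sum = 731.
Total: 1 + 731 + 315 = 1047 days.
1047 mod 7 = 4, so 4 days after Tuesday is Saturday.

Saturday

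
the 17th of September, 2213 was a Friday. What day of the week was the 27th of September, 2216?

Day-of-year of September 17, 2213: 260.
Day-of-year of September 27, 2216: 271.
2213 has 365 days, so 365 − 260 = 105 days remain in 2213.
Full years: 2214: 365; 2215: 365. Sum = 730.
Total: 105 + 730 + 271 = 1106 days.
1106 is a multiple of 7, so the 27th of September, 2216 falls on the same weekday: Friday.

Friday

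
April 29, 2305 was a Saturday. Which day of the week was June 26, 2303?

Friday

Count forward from the earlier date (June 26, 2303) to the later (April 29, 2305):
Day-of-year of June 26, 2303: 177.
Day-of-year of April 29, 2305: 119.
2303 has 365 days, so 365 − 177 = 188 days remain in 2303.
Full years: 2304: 366. Sum = 366.
Total: 188 + 366 + 119 = 673 days.
673 mod 7 = 1, so 1 day before Saturday is Friday.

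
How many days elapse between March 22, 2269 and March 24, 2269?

Within March 2269: 24 − 22 = 2 days.

2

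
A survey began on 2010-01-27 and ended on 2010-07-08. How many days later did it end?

162

January 2010: 31 − 27 = 4 days remain.
Then February 2010 (28), March (31), April (30), May (31), June (30): 28 + 31 + 30 + 31 + 30 = 150 days.
July 1–8, 2010: 8 days.
Total: 4 + 150 + 8 = 162 days.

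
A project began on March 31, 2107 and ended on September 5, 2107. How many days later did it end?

158

March 2107: 31 − 31 = 0 days remain.
Then April (30), May (31), June (30), July (31), August (31): 30 + 31 + 30 + 31 + 31 = 153 days.
September 1–5, 2107: 5 days.
Total: 0 + 153 + 5 = 158 days.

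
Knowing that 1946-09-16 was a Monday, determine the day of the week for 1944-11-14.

Count forward from the earlier date (November 14, 1944) to the later (September 16, 1946):
November 1944: 30 − 14 = 16 days remain.
Then 21 full months totalling 639 days.
September 1–16, 1946: 16 days.
Total: 16 + 639 + 16 = 671 days.
671 mod 7 = 6, so 6 days before Monday is Tuesday.

Tuesday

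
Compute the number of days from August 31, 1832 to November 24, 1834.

August 31, 1832 → August 31, 1833: 365 days.
August 31, 1833 → August 31, 1834: 365 days.
August 1834: 31 − 31 = 0 days remain.
Then September (30), October (31): 30 + 31 = 61 days.
November 1–24, 1834: 24 days.
Residual: 85 days.
Total: 815 days.

815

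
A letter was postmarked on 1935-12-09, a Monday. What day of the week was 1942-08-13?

Day-of-year of December 9, 1935: 343.
Day-of-year of August 13, 1942: 225.
1935 has 365 days, so 365 − 343 = 22 days remain in 1935.
Full years: 1936: 366; 1937: 365; 1938: 365; 1939: 365; 1940: 366; 1941: 365. Sum = 2192.
Total: 22 + 2192 + 225 = 2439 days.
2439 mod 7 = 3, so 3 days after Monday is Thursday.

Thursday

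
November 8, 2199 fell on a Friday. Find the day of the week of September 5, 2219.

Day-of-year of November 8, 2199: 312.
Day-of-year of September 5, 2219: 248.
2199 has 365 days, so 365 − 312 = 53 days remain in 2199.
Full years 2200–2218: 15 common + 4 leap = 15×365 + 4×366 = 6939 days.
Total: 53 + 6939 + 248 = 7240 days.
7240 mod 7 = 2, so 2 days after Friday is Sunday.

Sunday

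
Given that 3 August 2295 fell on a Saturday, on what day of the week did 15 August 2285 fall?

Count forward from the earlier date (August 15, 2285) to the later (August 3, 2295):
From August 15, 2285 to August 15, 2294: 9 years, of which 2 contain a Feb 29 — 7×365 + 2×366 = 3287 days.
August 2294: 31 − 15 = 16 days remain.
Then 11 full months totalling 334 days.
August 1–3, 2295: 3 days.
Residual: 353 days.
Total: 3640 days.
3640 is a multiple of 7, so 15 August 2285 falls on the same weekday: Saturday.

Saturday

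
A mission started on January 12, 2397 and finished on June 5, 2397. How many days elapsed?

January 2397: 31 − 12 = 19 days remain.
Then February 2397 (28), March (31), April (30), May (31): 28 + 31 + 30 + 31 = 120 days.
June 1–5, 2397: 5 days.
Total: 19 + 120 + 5 = 144 days.

144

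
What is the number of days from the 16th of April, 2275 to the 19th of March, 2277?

703

April 16, 2275 → April 16, 2276: 366 days (2276 is a leap year).
April 2276: 30 − 16 = 14 days remain.
Then 10 full months totalling 304 days.
March 1–19, 2277: 19 days.
Residual: 337 days.
Total: 703 days.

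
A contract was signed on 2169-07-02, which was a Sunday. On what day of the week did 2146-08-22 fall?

Count forward from the earlier date (August 22, 2146) to the later (July 2, 2169):
Day-of-year of August 22, 2146: 234.
Day-of-year of July 2, 2169: 183.
2146 has 365 days, so 365 − 234 = 131 days remain in 2146.
Full years 2147–2168: 16 common + 6 leap = 16×365 + 6×366 = 8036 days.
Total: 131 + 8036 + 183 = 8350 days.
8350 mod 7 = 6, so 6 days before Sunday is Monday.

Monday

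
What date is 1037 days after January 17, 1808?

November 19, 1810

Count 1037 days after January 17, 1808:
Day-of-year of January 17, 1808: 17.
Day-of-year of November 19, 1810: 323.
1808 has 366 days, so 366 − 17 = 349 days remain in 1808.
Full years: 1809: 365. Sum = 365.
Total: 349 + 365 + 323 = 1037 days.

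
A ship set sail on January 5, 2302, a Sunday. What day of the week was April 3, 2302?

Thursday

January 2302: 31 − 5 = 26 days remain.
Then February 2302 (28), March (31): 28 + 31 = 59 days.
April 1–3, 2302: 3 days.
Total: 26 + 59 + 3 = 88 days.
88 mod 7 = 4, so 4 days after Sunday is Thursday.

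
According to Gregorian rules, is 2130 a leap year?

2130 is not a leap year.

No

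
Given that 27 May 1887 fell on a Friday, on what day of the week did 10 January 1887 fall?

Count forward from the earlier date (January 10, 1887) to the later (May 27, 1887):
January 1887: 31 − 10 = 21 days remain.
Then February 1887 (28), March (31), April (30): 28 + 31 + 30 = 89 days.
May 1–27, 1887: 27 days.
Total: 21 + 89 + 27 = 137 days.
137 mod 7 = 4, so 4 days before Friday is Monday.

Monday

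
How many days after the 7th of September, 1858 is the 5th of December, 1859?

September 7, 1858 → September 7, 1859: 365 days.
September 1859: 30 − 7 = 23 days remain.
Then October (31), November (30): 31 + 30 = 61 days.
December 1–5, 1859: 5 days.
Residual: 89 days.
Total: 454 days.

454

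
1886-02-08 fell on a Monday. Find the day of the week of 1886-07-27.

Tuesday

February 1886: 28 − 8 = 20 days remain (1886 is not a leap year, so February has 28 days).
Then March (31), April (30), May (31), June (30): 31 + 30 + 31 + 30 = 122 days.
July 1–27, 1886: 27 days.
Total: 20 + 122 + 27 = 169 days.
169 mod 7 = 1, so 1 day after Monday is Tuesday.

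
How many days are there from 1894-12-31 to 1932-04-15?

13619

From December 31, 1894 to December 31, 1931: 37 years, of which 8 contain a Feb 29 — 29×365 + 8×366 = 13513 days.
(1900 is not a leap year (divisible by 100 but not 400).)
December 1931: 31 − 31 = 0 days remain.
Then January (31), February 1932 (29), March (31): 31 + 29 + 31 = 91 days.
April 1–15, 1932: 15 days.
Residual: 106 days.
Total: 13619 days.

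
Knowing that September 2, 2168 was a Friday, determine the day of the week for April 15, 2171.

Monday

Day-of-year of September 2, 2168: 246.
Day-of-year of April 15, 2171: 105.
2168 has 366 days, so 366 − 246 = 120 days remain in 2168.
Full years: 2169: 365; 2170: 365. Sum = 730.
Total: 120 + 730 + 105 = 955 days.
955 mod 7 = 3, so 3 days after Friday is Monday.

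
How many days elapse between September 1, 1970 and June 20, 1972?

658

September 1970: 30 − 1 = 29 days remain.
Then 20 full months totalling 609 days.
June 1–20, 1972: 20 days.
Total: 29 + 609 + 20 = 658 days.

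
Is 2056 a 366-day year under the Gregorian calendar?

2056 is a leap year.

Yes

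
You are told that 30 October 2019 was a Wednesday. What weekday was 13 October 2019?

Count forward from the earlier date (October 13, 2019) to the later (October 30, 2019):
Within October 2019: 30 − 13 = 17 days.
17 mod 7 = 3, so 3 days before Wednesday is Sunday.

Sunday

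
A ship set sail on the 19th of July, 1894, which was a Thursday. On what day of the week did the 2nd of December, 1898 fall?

Friday

Day-of-year of July 19, 1894: 200.
Day-of-year of December 2, 1898: 336.
1894 has 365 days, so 365 − 200 = 165 days remain in 1894.
Full years: 1895: 365; 1896: 366; 1897: 365. Sum = 1096.
Total: 165 + 1096 + 336 = 1597 days.
1597 mod 7 = 1, so 1 day after Thursday is Friday.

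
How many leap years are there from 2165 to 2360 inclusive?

Years divisible by 4: 2168, 2172, …, 2360 — 49 in all.
Of these, 2200, 2300 are divisible by 100 but not 400, so not leap.
Leap years: 49 − 2 = 47.

47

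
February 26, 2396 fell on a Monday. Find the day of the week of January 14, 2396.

Sunday

Count forward from the earlier date (January 14, 2396) to the later (February 26, 2396):
January 2396: 31 − 14 = 17 days remain.
February 1–26, 2396: 26 days (2396 is a leap year).
Total: 17 + 26 = 43 days.
43 mod 7 = 1, so 1 day before Monday is Sunday.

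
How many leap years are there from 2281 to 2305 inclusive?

Years divisible by 4 in [2281, 2305]: 2284, 2288, 2292, 2296, 2300, 2304.
Of these, 2300 is divisible by 100 but not 400, so not leap.
Leap years: 6 − 1 = 5.

5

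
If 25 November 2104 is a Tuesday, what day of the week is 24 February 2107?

November 25, 2104 → November 25, 2105: 365 days.
November 25, 2105 → November 25, 2106: 365 days.
November 2106: 30 − 25 = 5 days remain.
Then December (31), January (31): 31 + 31 = 62 days.
February 1–24, 2107: 24 days (2107 is not a leap year).
Residual: 91 days.
Total: 821 days.
821 mod 7 = 2, so 2 days after Tuesday is Thursday.

Thursday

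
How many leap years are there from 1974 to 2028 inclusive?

Years divisible by 4: 1976, 1980, …, 2028 — 14 in all.
2000 is divisible by 400, so still leap.
No century exceptions apply. Count: 14.

14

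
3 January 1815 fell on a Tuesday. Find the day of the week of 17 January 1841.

From January 3, 1815 to January 3, 1841: 26 years, of which 7 contain a Feb 29 — 19×365 + 7×366 = 9497 days.
Within January 1841: 17 − 3 = 14 days.
Total: 9511 days.
9511 mod 7 = 5, so 5 days after Tuesday is Sunday.

Sunday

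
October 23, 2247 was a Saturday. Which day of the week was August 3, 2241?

Tuesday

Count forward from the earlier date (August 3, 2241) to the later (October 23, 2247):
August 3, 2241 → August 3, 2242: 365 days.
August 3, 2242 → August 3, 2243: 365 days.
August 3, 2243 → August 3, 2244: 366 days (2244 is a leap year).
August 3, 2244 → August 3, 2245: 365 days.
August 3, 2245 → August 3, 2246: 365 days.
August 3, 2246 → August 3, 2247: 365 days.
August 2247: 31 − 3 = 28 days remain.
Then September (30): 30 days.
October 1–23, 2247: 23 days.
Residual: 81 days.
Total: 2272 days.
2272 mod 7 = 4, so 4 days before Saturday is Tuesday.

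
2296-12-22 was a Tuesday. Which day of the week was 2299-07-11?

Tuesday

Day-of-year of December 22, 2296: 357.
Day-of-year of July 11, 2299: 192.
2296 has 366 days, so 366 − 357 = 9 days remain in 2296.
Full years: 2297: 365; 2298: 365. Sum = 730.
Total: 9 + 730 + 192 = 931 days.
931 is a multiple of 7, so 2299-07-11 falls on the same weekday: Tuesday.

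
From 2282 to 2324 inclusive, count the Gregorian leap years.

10

Years divisible by 4 in [2282, 2324]: 2284, 2288, 2292, 2296, 2300, 2304, 2308, 2312, 2316, 2320, 2324.
Of these, 2300 is divisible by 100 but not 400, so not leap.
Leap years: 11 − 1 = 10.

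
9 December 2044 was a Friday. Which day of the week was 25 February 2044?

Count forward from the earlier date (February 25, 2044) to the later (December 9, 2044):
February 2044: 29 − 25 = 4 days remain (2044 is a leap year, so February has 29 days).
Then 9 full months totalling 275 days.
December 1–9, 2044: 9 days.
Total: 4 + 275 + 9 = 288 days.
288 mod 7 = 1, so 1 day before Friday is Thursday.

Thursday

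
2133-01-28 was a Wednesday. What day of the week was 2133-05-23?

January 2133: 31 − 28 = 3 days remain.
Then February 2133 (28), March (31), April (30): 28 + 31 + 30 = 89 days.
May 1–23, 2133: 23 days.
Total: 3 + 89 + 23 = 115 days.
115 mod 7 = 3, so 3 days after Wednesday is Saturday.

Saturday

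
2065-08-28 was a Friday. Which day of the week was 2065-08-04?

Count forward from the earlier date (August 4, 2065) to the later (August 28, 2065):
Within August 2065: 28 − 4 = 24 days.
24 mod 7 = 3, so 3 days before Friday is Tuesday.

Tuesday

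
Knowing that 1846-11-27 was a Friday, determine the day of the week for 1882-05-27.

Saturday

From November 27, 1846 to November 27, 1881: 35 years, of which 9 contain a Feb 29 — 26×365 + 9×366 = 12784 days.
November 1881: 30 − 27 = 3 days remain.
Then December (31), January (31), February 1882 (28), March (31), April (30): 31 + 31 + 28 + 31 + 30 = 151 days.
May 1–27, 1882: 27 days.
Residual: 181 days.
Total: 12965 days.
12965 mod 7 = 1, so 1 day after Friday is Saturday.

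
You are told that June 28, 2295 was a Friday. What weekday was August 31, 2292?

Wednesday

Count forward from the earlier date (August 31, 2292) to the later (June 28, 2295):
August 31, 2292 → August 31, 2293: 365 days.
August 31, 2293 → August 31, 2294: 365 days.
August 2294: 31 − 31 = 0 days remain.
Then 9 full months totalling 273 days.
June 1–28, 2295: 28 days.
Residual: 301 days.
Total: 1031 days.
1031 mod 7 = 2, so 2 days before Friday is Wednesday.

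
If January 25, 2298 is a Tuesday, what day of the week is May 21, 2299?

Day-of-year of January 25, 2298: 25.
Day-of-year of May 21, 2299: 141.
2298 has 365 days, so 365 − 25 = 340 days remain in 2298.
Total: 340 + 141 = 481 days.
481 mod 7 = 5, so 5 days after Tuesday is Sunday.

Sunday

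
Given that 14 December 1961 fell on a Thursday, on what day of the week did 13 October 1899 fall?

Friday

Count forward from the earlier date (October 13, 1899) to the later (December 14, 1961):
From October 13, 1899 to October 13, 1961: 62 years, of which 15 contain a Feb 29 — 47×365 + 15×366 = 22645 days.
(1900 is not a leap year (divisible by 100 but not 400).)
October 1961: 31 − 13 = 18 days remain.
Then November (30): 30 days.
December 1–14, 1961: 14 days.
Residual: 62 days.
Total: 22707 days.
22707 mod 7 = 6, so 6 days before Thursday is Friday.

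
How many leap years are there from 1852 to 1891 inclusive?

Years divisible by 4 in [1852, 1891]: 1852, 1856, 1860, 1864, 1868, 1872, 1876, 1880, 1884, 1888.
No century exceptions apply. Count: 10.

10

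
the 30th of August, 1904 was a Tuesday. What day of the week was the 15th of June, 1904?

Count forward from the earlier date (June 15, 1904) to the later (August 30, 1904):
June 1904: 30 − 15 = 15 days remain.
Then July (31): 31 days.
August 1–30, 1904: 30 days.
Total: 15 + 31 + 30 = 76 days.
76 mod 7 = 6, so 6 days before Tuesday is Wednesday.

Wednesday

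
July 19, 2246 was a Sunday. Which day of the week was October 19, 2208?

Wednesday

Count forward from the earlier date (October 19, 2208) to the later (July 19, 2246):
Day-of-year of October 19, 2208: 293.
Day-of-year of July 19, 2246: 200.
2208 has 366 days, so 366 − 293 = 73 days remain in 2208.
Full years 2209–2245: 28 common + 9 leap = 28×365 + 9×366 = 13514 days.
Total: 73 + 13514 + 200 = 13787 days.
13787 mod 7 = 4, so 4 days before Sunday is Wednesday.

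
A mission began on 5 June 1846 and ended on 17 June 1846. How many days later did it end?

Within June 1846: 17 − 5 = 12 days.

12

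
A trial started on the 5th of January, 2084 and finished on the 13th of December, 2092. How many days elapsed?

Day-of-year of January 5, 2084: 5.
Day-of-year of December 13, 2092: 348.
2084 has 366 days, so 366 − 5 = 361 days remain in 2084.
Full years 2085–2091: 6 common + 1 leap = 6×365 + 1×366 = 2556 days.
Total: 361 + 2556 + 348 = 3265 days.

3265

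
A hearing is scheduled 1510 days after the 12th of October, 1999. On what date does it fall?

the 30th of November, 2003

Count 1510 days after October 12, 1999:
Day-of-year of October 12, 1999: 285.
Day-of-year of November 30, 2003: 334.
1999 has 365 days, so 365 − 285 = 80 days remain in 1999.
Full years: 2000: 366; 2001: 365; 2002: 365. Sum = 1096.
Total: 80 + 1096 + 334 = 1510 days.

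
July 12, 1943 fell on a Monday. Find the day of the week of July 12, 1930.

Saturday

Count forward from the earlier date (July 12, 1930) to the later (July 12, 1943):
Day-of-year of July 12, 1930: 193.
Day-of-year of July 12, 1943: 193.
1930 has 365 days, so 365 − 193 = 172 days remain in 1930.
Full years 1931–1942: 9 common + 3 leap = 9×365 + 3×366 = 4383 days.
Total: 172 + 4383 + 193 = 4748 days.
4748 mod 7 = 2, so 2 days before Monday is Saturday.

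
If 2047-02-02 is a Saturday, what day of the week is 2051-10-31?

Day-of-year of February 2, 2047: 33.
Day-of-year of October 31, 2051: 304.
2047 has 365 days, so 365 − 33 = 332 days remain in 2047.
Full years: 2048: 366; 2049: 365; 2050: 365. Sum = 1096.
Total: 332 + 1096 + 304 = 1732 days.
1732 mod 7 = 3, so 3 days after Saturday is Tuesday.

Tuesday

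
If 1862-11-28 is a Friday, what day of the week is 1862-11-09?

Sunday

Count forward from the earlier date (November 9, 1862) to the later (November 28, 1862):
Within November 1862: 28 − 9 = 19 days.
19 mod 7 = 5, so 5 days before Friday is Sunday.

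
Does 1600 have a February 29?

1600 is a leap year (divisible by 400).

Yes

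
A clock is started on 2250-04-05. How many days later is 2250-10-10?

188

April 2250: 30 − 5 = 25 days remain.
Then May (31), June (30), July (31), August (31), September (30): 31 + 30 + 31 + 31 + 30 = 153 days.
October 1–10, 2250: 10 days.
Total: 25 + 153 + 10 = 188 days.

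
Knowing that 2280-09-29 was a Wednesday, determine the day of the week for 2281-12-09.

Day-of-year of September 29, 2280: 273.
Day-of-year of December 9, 2281: 343.
2280 has 366 days, so 366 − 273 = 93 days remain in 2280.
Total: 93 + 343 = 436 days.
436 mod 7 = 2, so 2 days after Wednesday is Friday.

Friday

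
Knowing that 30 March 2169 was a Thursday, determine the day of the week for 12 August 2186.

Day-of-year of March 30, 2169: 89.
Day-of-year of August 12, 2186: 224.
2169 has 365 days, so 365 − 89 = 276 days remain in 2169.
Full years 2170–2185: 12 common + 4 leap = 12×365 + 4×366 = 5844 days.
Total: 276 + 5844 + 224 = 6344 days.
6344 mod 7 = 2, so 2 days after Thursday is Saturday.

Saturday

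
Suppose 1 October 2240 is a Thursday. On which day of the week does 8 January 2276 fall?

Day-of-year of October 1, 2240: 275.
Day-of-year of January 8, 2276: 8.
2240 has 366 days, so 366 − 275 = 91 days remain in 2240.
Full years 2241–2275: 27 common + 8 leap = 27×365 + 8×366 = 12783 days.
Total: 91 + 12783 + 8 = 12882 days.
12882 mod 7 = 2, so 2 days after Thursday is Saturday.

Saturday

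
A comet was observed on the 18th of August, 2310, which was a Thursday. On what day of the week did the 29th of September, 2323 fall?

Day-of-year of August 18, 2310: 230.
Day-of-year of September 29, 2323: 272.
2310 has 365 days, so 365 − 230 = 135 days remain in 2310.
Full years 2311–2322: 9 common + 3 leap = 9×365 + 3×366 = 4383 days.
Total: 135 + 4383 + 272 = 4790 days.
4790 mod 7 = 2, so 2 days after Thursday is Saturday.

Saturday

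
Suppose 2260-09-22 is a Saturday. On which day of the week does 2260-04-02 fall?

Count forward from the earlier date (April 2, 2260) to the later (September 22, 2260):
April 2260: 30 − 2 = 28 days remain.
Then May (31), June (30), July (31), August (31): 31 + 30 + 31 + 31 = 123 days.
September 1–22, 2260: 22 days.
Total: 28 + 123 + 22 = 173 days.
173 mod 7 = 5, so 5 days before Saturday is Monday.

Monday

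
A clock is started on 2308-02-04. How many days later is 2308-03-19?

February 2308: 29 − 4 = 25 days remain (2308 is a leap year, so February has 29 days).
March 1–19, 2308: 19 days.
Total: 25 + 19 = 44 days.

44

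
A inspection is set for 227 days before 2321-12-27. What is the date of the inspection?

2321-05-14

Count 227 days before December 27, 2321:
May 2321: 31 − 14 = 17 days remain.
Then June (30), July (31), August (31), September (30), October (31), November (30): 30 + 31 + 31 + 30 + 31 + 30 = 183 days.
December 1–27, 2321: 27 days.
Total: 17 + 183 + 27 = 227 days.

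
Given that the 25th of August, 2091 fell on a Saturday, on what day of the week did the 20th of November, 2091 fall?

August 2091: 31 − 25 = 6 days remain.
Then September (30), October (31): 30 + 31 = 61 days.
November 1–20, 2091: 20 days.
Total: 6 + 61 + 20 = 87 days.
87 mod 7 = 3, so 3 days after Saturday is Tuesday.

Tuesday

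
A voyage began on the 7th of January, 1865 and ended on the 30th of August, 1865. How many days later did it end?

January 1865: 31 − 7 = 24 days remain.
Then February 1865 (28), March (31), April (30), May (31), June (30), July (31): 28 + 31 + 30 + 31 + 30 + 31 = 181 days.
August 1–30, 1865: 30 days.
Total: 24 + 181 + 30 = 235 days.

235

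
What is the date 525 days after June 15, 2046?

November 22, 2047

Count 525 days after June 15, 2046:
June 15, 2046 → June 15, 2047: 365 days.
June 2047: 30 − 15 = 15 days remain.
Then July (31), August (31), September (30), October (31): 31 + 31 + 30 + 31 = 123 days.
November 1–22, 2047: 22 days.
Residual: 160 days.
Total: 525 days.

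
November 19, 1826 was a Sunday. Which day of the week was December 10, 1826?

November 1826: 30 − 19 = 11 days remain.
December 1–10, 1826: 10 days.
Total: 11 + 10 = 21 days.
21 is a multiple of 7, so December 10, 1826 falls on the same weekday: Sunday.

Sunday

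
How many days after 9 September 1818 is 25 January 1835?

5982

From September 9, 1818 to September 9, 1834: 16 years, of which 4 contain a Feb 29 — 12×365 + 4×366 = 5844 days.
September 1834: 30 − 9 = 21 days remain.
Then October (31), November (30), December (31): 31 + 30 + 31 = 92 days.
January 1–25, 1835: 25 days.
Residual: 138 days.
Total: 5982 days.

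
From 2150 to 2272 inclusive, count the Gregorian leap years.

Years divisible by 4: 2152, 2156, …, 2272 — 31 in all.
Of these, 2200 is divisible by 100 but not 400, so not leap.
Leap years: 31 − 1 = 30.

30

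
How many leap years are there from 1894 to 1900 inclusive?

1

Years divisible by 4 in [1894, 1900]: 1896, 1900.
Of these, 1900 is divisible by 100 but not 400, so not leap.
Leap years: 2 − 1 = 1.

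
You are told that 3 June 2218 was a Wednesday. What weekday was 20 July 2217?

Sunday

Count forward from the earlier date (July 20, 2217) to the later (June 3, 2218):
July 2217: 31 − 20 = 11 days remain.
Then 10 full months totalling 304 days.
June 1–3, 2218: 3 days.
Total: 11 + 304 + 3 = 318 days.
318 mod 7 = 3, so 3 days before Wednesday is Sunday.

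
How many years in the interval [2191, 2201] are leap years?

2

Years divisible by 4 in [2191, 2201]: 2192, 2196, 2200.
Of these, 2200 is divisible by 100 but not 400, so not leap.
Leap years: 3 − 1 = 2.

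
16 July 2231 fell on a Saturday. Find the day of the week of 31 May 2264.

Tuesday

Day-of-year of July 16, 2231: 197.
Day-of-year of May 31, 2264: 152.
2231 has 365 days, so 365 − 197 = 168 days remain in 2231.
Full years 2232–2263: 24 common + 8 leap = 24×365 + 8×366 = 11688 days.
Total: 168 + 11688 + 152 = 12008 days.
12008 mod 7 = 3, so 3 days after Saturday is Tuesday.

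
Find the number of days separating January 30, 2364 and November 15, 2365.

January 30, 2364 → January 30, 2365: 366 days (2364 is a leap year).
January 2365: 31 − 30 = 1 day remains.
Then 9 full months totalling 273 days.
November 1–15, 2365: 15 days.
Residual: 289 days.
Total: 655 days.

655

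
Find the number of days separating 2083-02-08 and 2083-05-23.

February 2083: 28 − 8 = 20 days remain (2083 is not a leap year, so February has 28 days).
Then March (31), April (30): 31 + 30 = 61 days.
May 1–23, 2083: 23 days.
Total: 20 + 61 + 23 = 104 days.

104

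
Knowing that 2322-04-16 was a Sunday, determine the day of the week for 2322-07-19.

Wednesday

April 2322: 30 − 16 = 14 days remain.
Then May (31), June (30): 31 + 30 = 61 days.
July 1–19, 2322: 19 days.
Total: 14 + 61 + 19 = 94 days.
94 mod 7 = 3, so 3 days after Sunday is Wednesday.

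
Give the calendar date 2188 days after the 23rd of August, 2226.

the 19th of August, 2232

Count 2188 days after August 23, 2226:
August 23, 2226 → August 23, 2227: 365 days.
August 23, 2227 → August 23, 2228: 366 days (2228 is a leap year).
August 23, 2228 → August 23, 2229: 365 days.
August 23, 2229 → August 23, 2230: 365 days.
August 23, 2230 → August 23, 2231: 365 days.
August 2231: 31 − 23 = 8 days remain.
Then 11 full months totalling 335 days.
August 1–19, 2232: 19 days.
Residual: 362 days.
Total: 2188 days.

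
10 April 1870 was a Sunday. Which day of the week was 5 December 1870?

Monday

April 1870: 30 − 10 = 20 days remain.
Then May (31), June (30), July (31), August (31), September (30), October (31), November (30): 31 + 30 + 31 + 31 + 30 + 31 + 30 = 214 days.
December 1–5, 1870: 5 days.
Total: 20 + 214 + 5 = 239 days.
239 mod 7 = 1, so 1 day after Sunday is Monday.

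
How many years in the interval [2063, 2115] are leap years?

12

Years divisible by 4: 2064, 2068, …, 2112 — 13 in all.
Of these, 2100 is divisible by 100 but not 400, so not leap.
Leap years: 13 − 1 = 12.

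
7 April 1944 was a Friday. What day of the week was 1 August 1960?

Monday

From April 7, 1944 to April 7, 1960: 16 years, of which 4 contain a Feb 29 — 12×365 + 4×366 = 5844 days.
April 1960: 30 − 7 = 23 days remain.
Then May (31), June (30), July (31): 31 + 30 + 31 = 92 days.
August 1, 1960: 1 day.
Residual: 116 days.
Total: 5960 days.
5960 mod 7 = 3, so 3 days after Friday is Monday.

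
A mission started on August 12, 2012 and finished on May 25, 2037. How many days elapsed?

From August 12, 2012 to August 12, 2036: 24 years, of which 6 contain a Feb 29 — 18×365 + 6×366 = 8766 days.
August 2036: 31 − 12 = 19 days remain.
Then September (30), October (31), November (30), December (31), January (31), February 2037 (28), March (31), April (30): 30 + 31 + 30 + 31 + 31 + 28 + 31 + 30 = 242 days.
May 1–25, 2037: 25 days.
Residual: 286 days.
Total: 9052 days.

9052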